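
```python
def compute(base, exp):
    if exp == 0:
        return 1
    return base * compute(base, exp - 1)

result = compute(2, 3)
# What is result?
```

compute(2, 3) = 2 * 2 * 2 = 8

Answer: 8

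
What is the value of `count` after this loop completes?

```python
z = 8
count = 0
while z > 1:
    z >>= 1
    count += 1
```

Count right shifts until 1
`count` takes the values: 0 → 1 → 2 → 3

Answer: 3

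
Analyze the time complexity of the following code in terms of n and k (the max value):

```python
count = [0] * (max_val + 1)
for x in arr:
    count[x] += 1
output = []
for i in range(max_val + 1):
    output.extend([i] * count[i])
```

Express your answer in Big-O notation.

This is Counting sort (k = max value). Time complexity: O(n + k).

Answer: O(n + k)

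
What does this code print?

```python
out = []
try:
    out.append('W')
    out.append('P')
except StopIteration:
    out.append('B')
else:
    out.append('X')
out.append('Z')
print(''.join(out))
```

Execution trace: 'W' (try body) → 'P' (try body, no exception) → 'X' (else) → 'Z' (after the try/except). Output: WPXZ

Answer: WPXZ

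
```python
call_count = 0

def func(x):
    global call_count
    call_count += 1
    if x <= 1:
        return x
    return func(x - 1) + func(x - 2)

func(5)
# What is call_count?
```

Calls(x) = 1 + Calls(x-1) + Calls(x-2); Calls(0)=Calls(1)=1. For x=5 this gives 15.

Answer: 15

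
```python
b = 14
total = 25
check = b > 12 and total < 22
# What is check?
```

Trace:
`b = 14` → b = 14
`total = 25` → total = 25
`check = b > 12 and total < 22` → check = False
So check = False

Answer: False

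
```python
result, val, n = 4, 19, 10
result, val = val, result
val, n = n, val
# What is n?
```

Trace:
`result, val, n = 4, 19, 10` → result = 4; val = 19; n = 10
`result, val = val, result` → result = 19; val = 4
`val, n = n, val` → val = 10; n = 4
So n = 4

Answer: 4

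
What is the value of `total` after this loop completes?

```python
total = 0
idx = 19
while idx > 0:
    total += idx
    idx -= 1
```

Sum 19 down to 1
`total` takes the values: 0 → 19 → 37 → 54 → 70 → 85 → 99 → 112 → 124 → 135 → 145 → 154 → 162 → 169 → 175 → 180 → 184 → 187 → 189 → 190

Answer: 190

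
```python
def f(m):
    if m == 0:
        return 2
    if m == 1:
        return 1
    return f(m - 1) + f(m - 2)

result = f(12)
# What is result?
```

Build up from base cases: f(0)=2, f(1)=1, f(2)=3, f(3)=4, f(4)=7, f(5)=11, f(6)=18, ..., f(12)=322

Answer: 322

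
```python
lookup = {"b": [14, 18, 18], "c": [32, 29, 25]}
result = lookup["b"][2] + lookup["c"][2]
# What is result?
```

Trace:
`lookup = {"b": [14, 18, 18], "c": [32, 29, 25]}` → lookup = {'b': [14, 18, 18], 'c': [32, 29, 25]}
`result = lookup["b"][2] + lookup["c"][2]` → result = 43
So result = 43

Answer: 43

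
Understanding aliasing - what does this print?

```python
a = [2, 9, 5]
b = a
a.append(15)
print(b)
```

Key concept: basic list aliasing.
Step by step:
`a = [2, 9, 5]` → a = [2, 9, 5]
`b = a` → b = [2, 9, 5] (same object as a)
`a.append(15)` → a = [2, 9, 5, 15] (same object as b); b = [2, 9, 5, 15] (same object as a)
`print(b)` → prints [2, 9, 5, 15]

Answer: [2, 9, 5, 15]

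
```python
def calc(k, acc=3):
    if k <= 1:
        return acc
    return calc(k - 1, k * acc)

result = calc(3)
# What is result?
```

Accumulator trace (n, acc): (3, 3) -> (2, 9) -> (1, 18) -> return 18

Answer: 18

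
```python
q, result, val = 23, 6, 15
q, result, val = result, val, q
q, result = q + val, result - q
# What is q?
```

Trace:
`q, result, val = 23, 6, 15` → q = 23; result = 6; val = 15
`q, result, val = result, val, q` → q = 6; result = 15; val = 23
`q, result = q + val, result - q` → q = 29; result = 9
So q = 29

Answer: 29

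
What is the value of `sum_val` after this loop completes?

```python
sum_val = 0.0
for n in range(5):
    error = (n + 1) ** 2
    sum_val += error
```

Sum of squared losses 1² + 2² + ... + 5²
`sum_val` takes the values: 0.0 → 1.0 → 5.0 → 14.0 → 30.0 → 55.0

Answer: 55.0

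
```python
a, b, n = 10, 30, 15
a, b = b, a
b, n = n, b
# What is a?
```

Trace:
`a, b, n = 10, 30, 15` → a = 10; b = 30; n = 15
`a, b = b, a` → a = 30; b = 10
`b, n = n, b` → b = 15; n = 10
So a = 30

Answer: 30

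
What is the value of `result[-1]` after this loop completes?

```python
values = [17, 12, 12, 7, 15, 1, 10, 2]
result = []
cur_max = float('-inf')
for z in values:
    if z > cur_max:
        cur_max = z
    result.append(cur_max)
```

Running max ends at 17
`result` takes the values: [] → [17] → [17, 17] → [17, 17, 17] → [17, 17, 17, 17] → [17, 17, 17, 17, 17] → [17, 17, 17, 17, 17, 17] → [17, 17, 17, 17, 17, 17, 17] → [17, 17, 17, 17, 17, 17, 17, 17]
So `result[-1]` = 17

Answer: 17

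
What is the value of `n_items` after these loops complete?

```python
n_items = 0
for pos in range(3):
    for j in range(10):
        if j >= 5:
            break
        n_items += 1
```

Inner breaks at 5, outer runs 3 times
`n_items` takes the values: 0 → 1 → 2 → 3 → 4 → 5 → 6 → 7 → 8 → 9 → 10 → 11 → 12 → 13 → 14 → 15

Answer: 15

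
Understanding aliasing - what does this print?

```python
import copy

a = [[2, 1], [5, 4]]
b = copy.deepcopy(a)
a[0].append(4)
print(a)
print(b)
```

Key concept: deep copy is fully independent.
Step by step:
`a = [[2, 1], [5, 4]]` → a = [[2, 1], [5, 4]]
`b = copy.deepcopy(a)` → b = [[2, 1], [5, 4]]
`a[0].append(4)` → a = [[2, 1, 4], [5, 4]]
`print(a)` → prints [[2, 1, 4], [5, 4]]
`print(b)` → prints [[2, 1], [5, 4]]

Answer:
[[2, 1, 4], [5, 4]]
[[2, 1], [5, 4]]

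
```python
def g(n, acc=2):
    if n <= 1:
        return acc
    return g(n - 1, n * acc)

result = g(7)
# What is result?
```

Accumulator trace (n, acc): (7, 2) -> (6, 14) -> (5, 84) -> (4, 420) -> (3, 1680) -> (2, 5040) -> (1, 10080) -> return 10080

Answer: 10080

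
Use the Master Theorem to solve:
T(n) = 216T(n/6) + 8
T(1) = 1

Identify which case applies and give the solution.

a=216, b=6, f(n)=8. log_6(216) = 3. Since c=0 < 3, Case 1 applies: T(n) = Θ(n^log_b(a)) = O(n^3).

Answer: O(n^3) - Case 1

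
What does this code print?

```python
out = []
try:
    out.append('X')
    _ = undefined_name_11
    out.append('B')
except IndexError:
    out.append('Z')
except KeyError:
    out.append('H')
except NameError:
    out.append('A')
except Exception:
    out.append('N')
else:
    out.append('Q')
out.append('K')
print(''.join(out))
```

Execution trace: 'X' (try body) → 'A' (except NameError) → 'K' (after the try/except). Output: XAK

Answer: XAK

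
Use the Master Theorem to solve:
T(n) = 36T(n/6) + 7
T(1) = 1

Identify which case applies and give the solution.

a=36, b=6, f(n)=7. log_6(36) = 2. Since c=0 < 2, Case 1 applies: T(n) = Θ(n^log_b(a)) = O(n^2).

Answer: O(n^2) - Case 1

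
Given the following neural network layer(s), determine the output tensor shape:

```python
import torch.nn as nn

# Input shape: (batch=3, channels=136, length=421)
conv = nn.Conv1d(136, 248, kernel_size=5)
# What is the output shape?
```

Input: (3, 136, 421) -> Output: (3, 248, 417)

Answer: (3, 248, 417)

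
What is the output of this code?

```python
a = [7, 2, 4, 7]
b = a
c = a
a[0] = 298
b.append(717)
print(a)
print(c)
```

Key concept: multiple aliases.
Step by step:
`a = [7, 2, 4, 7]` → a = [7, 2, 4, 7]
`b = a` → b = [7, 2, 4, 7] (same object as a)
`c = a` → c = [7, 2, 4, 7] (same object as a, b)
`a[0] = 298` → a = [298, 2, 4, 7] (same object as b, c); b = [298, 2, 4, 7] (same object as a, c); c = [298, 2, 4, 7] (same object as a, b)
`b.append(717)` → a = [298, 2, 4, 7, 717] (same object as b, c); b = [298, 2, 4, 7, 717] (same object as a, c); c = [298, 2, 4, 7, 717] (same object as a, b)
`print(a)` → prints [298, 2, 4, 7, 717]
`print(c)` → prints [298, 2, 4, 7, 717]

Answer:
[298, 2, 4, 7, 717]
[298, 2, 4, 7, 717]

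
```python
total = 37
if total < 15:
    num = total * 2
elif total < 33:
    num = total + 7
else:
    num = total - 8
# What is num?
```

Trace:
`total = 37` → total = 37
`if total < 15: ...` → total < 15 is False, total < 33 is False, take else branch → num = 29
So num = 29

Answer: 29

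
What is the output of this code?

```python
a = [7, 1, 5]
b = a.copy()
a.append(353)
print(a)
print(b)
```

Key concept: list.copy() creates independent copy.
Step by step:
`a = [7, 1, 5]` → a = [7, 1, 5]
`b = a.copy()` → b = [7, 1, 5]
`a.append(353)` → a = [7, 1, 5, 353]
`print(a)` → prints [7, 1, 5, 353]
`print(b)` → prints [7, 1, 5]

Answer:
[7, 1, 5, 353]
[7, 1, 5]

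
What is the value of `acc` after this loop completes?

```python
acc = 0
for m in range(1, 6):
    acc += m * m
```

Sum of squares 1² to 5² = 55
`acc` takes the values: 0 → 1 → 5 → 14 → 30 → 55

Answer: 55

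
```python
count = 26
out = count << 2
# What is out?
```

Trace:
`count = 26` → count = 26
`out = count << 2` → out = 104
So out = 104

Answer: 104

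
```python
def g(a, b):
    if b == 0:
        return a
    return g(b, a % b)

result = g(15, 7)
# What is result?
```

g(15, 7) -> g(7, 1) -> g(1, 0) -> 1

Answer: 1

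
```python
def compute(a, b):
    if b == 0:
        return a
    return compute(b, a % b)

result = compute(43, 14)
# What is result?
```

compute(43, 14) -> compute(14, 1) -> compute(1, 0) -> 1

Answer: 1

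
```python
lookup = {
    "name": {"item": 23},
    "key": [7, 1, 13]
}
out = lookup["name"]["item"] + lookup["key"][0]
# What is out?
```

Trace:
`lookup = { ...` → lookup = {'name': {'item': 23}, 'key': [7, 1, 13]}
`out = lookup["name"]["item"] + lookup["key"][0]` → out = 30
So out = 30

Answer: 30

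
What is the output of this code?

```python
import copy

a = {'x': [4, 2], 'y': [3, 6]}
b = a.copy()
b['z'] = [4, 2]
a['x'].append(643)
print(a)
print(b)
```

Key concept: shallow copy of dict with mutable values.
Step by step:
`a = {'x': [4, 2], 'y': [3, 6]}` → a = {'x': [4, 2], 'y': [3, 6]}
`b = a.copy()` → b = {'x': [4, 2], 'y': [3, 6]}
`b['z'] = [4, 2]` → b = {'x': [4, 2], 'y': [3, 6], 'z': [4, 2]}
`a['x'].append(643)` → a = {'x': [4, 2, 643], 'y': [3, 6]}; b = {'x': [4, 2, 643], 'y': [3, 6], 'z': [4, 2]}
`print(a)` → prints {'x': [4, 2, 643], 'y': [3, 6]}
`print(b)` → prints {'x': [4, 2, 643], 'y': [3, 6], 'z': [4, 2]}

Answer:
{'x': [4, 2, 643], 'y': [3, 6]}
{'x': [4, 2, 643], 'y': [3, 6], 'z': [4, 2]}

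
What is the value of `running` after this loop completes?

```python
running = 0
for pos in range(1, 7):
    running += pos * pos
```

Sum of squares 1² to 6² = 91
`running` takes the values: 0 → 1 → 5 → 14 → 30 → 55 → 91

Answer: 91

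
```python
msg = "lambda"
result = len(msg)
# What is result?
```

Trace:
`msg = "lambda"` → msg = 'lambda'
`result = len(msg)` → result = 6
So result = 6

Answer: 6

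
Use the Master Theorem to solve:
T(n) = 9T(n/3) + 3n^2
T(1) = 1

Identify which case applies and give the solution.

a=9, b=3, f(n)=3n^2. log_3(9) = 2. Since c=2 = 2, Case 2 applies: T(n) = Θ(n^log_b(a) · log n) = O(n^2 log n).

Answer: O(n^2 log n) - Case 2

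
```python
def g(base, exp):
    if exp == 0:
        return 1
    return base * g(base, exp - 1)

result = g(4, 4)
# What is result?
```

g(4, 4) = 4 * 4 * 4 * 4 = 256

Answer: 256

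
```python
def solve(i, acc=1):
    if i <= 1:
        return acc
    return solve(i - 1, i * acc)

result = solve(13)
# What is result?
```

Accumulator trace (n, acc): (13, 1) -> (12, 13) -> (11, 156) -> (10, 1716) -> (9, 17160) -> (8, 154440) -> (7, 1235520) -> (6, 8648640) -> (5, 51891840) -> (4, 259459200) -> (3, 1037836800) -> (2, 3113510400) -> (1, 6227020800) -> return 6227020800

Answer: 6227020800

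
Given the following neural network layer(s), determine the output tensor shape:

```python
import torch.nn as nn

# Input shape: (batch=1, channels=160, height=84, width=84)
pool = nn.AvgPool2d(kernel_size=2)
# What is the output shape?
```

Input: (1, 160, 84, 84) -> Output: (1, 160, 42, 42)

Answer: (1, 160, 42, 42)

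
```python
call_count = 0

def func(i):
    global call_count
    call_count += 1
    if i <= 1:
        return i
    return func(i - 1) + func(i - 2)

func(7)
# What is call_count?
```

Calls(i) = 1 + Calls(i-1) + Calls(i-2); Calls(0)=Calls(1)=1. For i=7 this gives 41.

Answer: 41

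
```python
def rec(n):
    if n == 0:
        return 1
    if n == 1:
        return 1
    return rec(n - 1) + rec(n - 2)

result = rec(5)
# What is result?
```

Build up from base cases: rec(0)=1, rec(1)=1, rec(2)=2, rec(3)=3, rec(4)=5, rec(5)=8

Answer: 8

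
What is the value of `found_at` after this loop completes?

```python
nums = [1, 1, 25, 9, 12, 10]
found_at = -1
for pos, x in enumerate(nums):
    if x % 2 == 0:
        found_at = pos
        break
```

First even number index in [1, 1, 25, 9, 12, 10]
`found_at` takes the values: -1 → 4

Answer: 4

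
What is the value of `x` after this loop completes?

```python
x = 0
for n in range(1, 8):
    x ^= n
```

XOR of 1 to 7
`x` takes the values: 0 → 1 → 3 → 0 → 4 → 1 → 7 → 0

Answer: 0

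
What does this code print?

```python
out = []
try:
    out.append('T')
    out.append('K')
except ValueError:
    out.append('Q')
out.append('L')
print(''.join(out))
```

Execution trace: 'T' (try body) → 'K' (try body, no exception) → 'L' (after the try/except). Output: TKL

Answer: TKL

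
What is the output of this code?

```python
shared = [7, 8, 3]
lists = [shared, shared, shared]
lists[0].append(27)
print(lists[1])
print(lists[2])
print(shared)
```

Key concept: list of same reference.
Step by step:
`shared = [7, 8, 3]` → shared = [7, 8, 3]
`lists = [shared, shared, shared]` → lists = [[7, 8, 3], [7, 8, 3], [7, 8, 3]]
`lists[0].append(27)` → shared = [7, 8, 3, 27]; lists = [[7, 8, 3, 27], [7, 8, 3, 27], [7, 8, 3, 27]]
`print(lists[1])` → prints [7, 8, 3, 27]
`print(lists[2])` → prints [7, 8, 3, 27]
`print(shared)` → prints [7, 8, 3, 27]

Answer:
[7, 8, 3, 27]
[7, 8, 3, 27]
[7, 8, 3, 27]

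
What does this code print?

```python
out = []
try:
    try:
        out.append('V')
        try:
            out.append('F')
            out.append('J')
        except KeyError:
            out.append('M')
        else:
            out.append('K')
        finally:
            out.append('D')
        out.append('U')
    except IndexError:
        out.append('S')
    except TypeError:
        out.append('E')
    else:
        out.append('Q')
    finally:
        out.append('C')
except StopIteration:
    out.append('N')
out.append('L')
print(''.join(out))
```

Execution trace: 'V' (try body) → 'F' (inner try body) → 'J' (inner try body, no exception) → 'K' (inner else) → 'D' (inner finally) → 'U' (try body, no exception) → 'Q' (else) → 'C' (finally) → 'L' (after the try/except). Output: VFJKDUQCL

Answer: VFJKDUQCL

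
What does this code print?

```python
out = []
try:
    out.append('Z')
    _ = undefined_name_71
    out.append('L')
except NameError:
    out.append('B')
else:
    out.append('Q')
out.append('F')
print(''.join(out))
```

Execution trace: 'Z' (try body) → 'B' (except NameError) → 'F' (after the try/except). Output: ZBF

Answer: ZBF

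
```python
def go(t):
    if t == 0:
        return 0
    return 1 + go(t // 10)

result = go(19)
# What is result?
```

Count of digits of 19: 2

Answer: 2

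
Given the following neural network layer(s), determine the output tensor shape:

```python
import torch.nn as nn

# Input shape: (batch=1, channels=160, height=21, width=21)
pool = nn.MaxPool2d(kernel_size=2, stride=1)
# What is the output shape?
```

Input: (1, 160, 21, 21) -> Output: (1, 160, 20, 20)

Answer: (1, 160, 20, 20)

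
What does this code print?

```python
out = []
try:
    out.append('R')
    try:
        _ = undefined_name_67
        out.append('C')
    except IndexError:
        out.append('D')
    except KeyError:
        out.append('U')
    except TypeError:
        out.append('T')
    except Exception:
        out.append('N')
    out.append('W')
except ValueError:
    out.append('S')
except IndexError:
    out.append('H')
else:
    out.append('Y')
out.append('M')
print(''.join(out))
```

Execution trace: 'R' (try body) → 'N' (inner except Exception) → 'W' (try body, no exception) → 'Y' (else) → 'M' (after the try/except). Output: RNWYM

Answer: RNWYM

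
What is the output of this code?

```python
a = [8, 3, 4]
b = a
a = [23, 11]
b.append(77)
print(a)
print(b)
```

Key concept: rebinding vs mutation: a is rebound to a new list, b still points at the original.
Step by step:
`a = [8, 3, 4]` → a = [8, 3, 4]
`b = a` → b = [8, 3, 4] (same object as a)
`a = [23, 11]` → a = [23, 11]
`b.append(77)` → b = [8, 3, 4, 77]
`print(a)` → prints [23, 11]
`print(b)` → prints [8, 3, 4, 77]

Answer:
[23, 11]
[8, 3, 4, 77]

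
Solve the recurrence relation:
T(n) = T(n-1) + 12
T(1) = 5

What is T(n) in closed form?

Unrolling: T(n) = T(1) + 12·(n-1) = 5 + 12(n-1) = 12n - 7.

Answer: T(n) = 12n - 7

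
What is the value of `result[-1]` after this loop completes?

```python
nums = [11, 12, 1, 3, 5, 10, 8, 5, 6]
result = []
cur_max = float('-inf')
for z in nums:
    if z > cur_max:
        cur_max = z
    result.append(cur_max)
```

Running max ends at 12
`result` takes the values: [] → [11] → [11, 12] → [11, 12, 12] → [11, 12, 12, 12] → [11, 12, 12, 12, 12] → [11, 12, 12, 12, 12, 12] → [11, 12, 12, 12, 12, 12, 12] → [11, 12, 12, 12, 12, 12, 12, 12] → [11, 12, 12, 12, 12, 12, 12, 12, 12]
So `result[-1]` = 12

Answer: 12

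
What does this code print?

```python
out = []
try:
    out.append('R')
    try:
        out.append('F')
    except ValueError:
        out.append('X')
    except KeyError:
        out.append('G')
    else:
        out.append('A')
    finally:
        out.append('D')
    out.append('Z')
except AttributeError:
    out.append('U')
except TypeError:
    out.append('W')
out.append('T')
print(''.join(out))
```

Execution trace: 'R' (try body) → 'F' (inner try body, no exception) → 'A' (inner else) → 'D' (inner finally) → 'Z' (try body, no exception) → 'T' (after the try/except). Output: RFADZT

Answer: RFADZT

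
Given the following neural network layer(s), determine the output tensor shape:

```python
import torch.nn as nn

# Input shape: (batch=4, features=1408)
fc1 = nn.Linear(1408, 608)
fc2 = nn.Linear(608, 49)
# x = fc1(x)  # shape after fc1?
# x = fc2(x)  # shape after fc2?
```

Input: (4, 1408) -> after fc1: (4, 608) -> Output: (4, 49)

Answer: (4, 49)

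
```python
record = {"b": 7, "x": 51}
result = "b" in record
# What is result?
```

Trace:
`record = {"b": 7, "x": 51}` → record = {'b': 7, 'x': 51}
`result = "b" in record` → result = True
So result = True

Answer: True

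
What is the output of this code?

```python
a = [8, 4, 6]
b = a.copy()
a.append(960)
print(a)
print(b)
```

Key concept: list.copy() creates independent copy.
Step by step:
`a = [8, 4, 6]` → a = [8, 4, 6]
`b = a.copy()` → b = [8, 4, 6]
`a.append(960)` → a = [8, 4, 6, 960]
`print(a)` → prints [8, 4, 6, 960]
`print(b)` → prints [8, 4, 6]

Answer:
[8, 4, 6, 960]
[8, 4, 6]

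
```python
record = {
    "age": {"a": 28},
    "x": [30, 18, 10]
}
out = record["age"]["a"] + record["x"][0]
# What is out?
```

Trace:
`record = { ...` → record = {'age': {'a': 28}, 'x': [30, 18, 10]}
`out = record["age"]["a"] + record["x"][0]` → out = 58
So out = 58

Answer: 58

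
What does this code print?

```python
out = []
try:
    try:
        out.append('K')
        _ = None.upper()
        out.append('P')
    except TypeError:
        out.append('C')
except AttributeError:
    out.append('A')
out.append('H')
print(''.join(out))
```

Execution trace: 'K' (try body) → 'A' (outer except AttributeError) → 'H' (after the try/except). Output: KAH

Answer: KAH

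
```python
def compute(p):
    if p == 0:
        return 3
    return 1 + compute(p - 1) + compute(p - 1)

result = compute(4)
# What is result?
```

compute(p) = 1 + 2·compute(p-1), compute(0)=3. Closed form: (3+1)·2^4 - 1 = 63.

Answer: 63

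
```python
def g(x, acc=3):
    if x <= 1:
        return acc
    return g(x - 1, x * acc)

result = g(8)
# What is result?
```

Accumulator trace (n, acc): (8, 3) -> (7, 24) -> (6, 168) -> (5, 1008) -> (4, 5040) -> (3, 20160) -> (2, 60480) -> (1, 120960) -> return 120960

Answer: 120960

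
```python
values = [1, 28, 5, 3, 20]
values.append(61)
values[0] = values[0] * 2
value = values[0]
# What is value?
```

Trace:
`values = [1, 28, 5, 3, 20]` → values = [1, 28, 5, 3, 20]
`values.append(61)` → values = [1, 28, 5, 3, 20, 61]
`values[0] = values[0] * 2` → values = [2, 28, 5, 3, 20, 61]
`value = values[0]` → value = 2
So value = 2

Answer: 2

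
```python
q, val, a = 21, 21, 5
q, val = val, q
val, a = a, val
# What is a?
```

Trace:
`q, val, a = 21, 21, 5` → q = 21; val = 21; a = 5
`q, val = val, q` → q = 21; val = 21
`val, a = a, val` → val = 5; a = 21
So a = 21

Answer: 21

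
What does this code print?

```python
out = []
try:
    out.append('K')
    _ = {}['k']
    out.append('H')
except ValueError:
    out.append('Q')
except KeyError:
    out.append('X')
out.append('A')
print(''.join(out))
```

Execution trace: 'K' (try body) → 'X' (except KeyError) → 'A' (after the try/except). Output: KXA

Answer: KXA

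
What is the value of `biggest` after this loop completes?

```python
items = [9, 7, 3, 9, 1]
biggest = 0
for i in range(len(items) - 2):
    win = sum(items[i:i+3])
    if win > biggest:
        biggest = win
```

Max sum of 3-element window in [9, 7, 3, 9, 1]
`biggest` takes the values: 0 → 19

Answer: 19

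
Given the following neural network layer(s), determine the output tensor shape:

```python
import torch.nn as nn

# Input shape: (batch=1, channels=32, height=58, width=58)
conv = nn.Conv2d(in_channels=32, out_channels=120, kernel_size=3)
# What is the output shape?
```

Input: (1, 32, 58, 58) -> Output: (1, 120, 56, 56)

Answer: (1, 120, 56, 56)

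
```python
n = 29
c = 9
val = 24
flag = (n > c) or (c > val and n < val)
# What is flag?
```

Trace:
`n = 29` → n = 29
`c = 9` → c = 9
`val = 24` → val = 24
`flag = (n > c) or (c > val and n < val)` → flag = True
So flag = True

Answer: True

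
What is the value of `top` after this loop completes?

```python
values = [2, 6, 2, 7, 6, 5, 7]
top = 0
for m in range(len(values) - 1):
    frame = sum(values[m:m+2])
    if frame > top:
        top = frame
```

Max sum of 2-element window in [2, 6, 2, 7, 6, 5, 7]
`top` takes the values: 0 → 8 → 9 → 13

Answer: 13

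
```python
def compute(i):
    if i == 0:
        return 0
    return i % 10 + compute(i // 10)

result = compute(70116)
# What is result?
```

Sum of digits of 70116: 6 + 1 + 1 + 0 + 7 = 15

Answer: 15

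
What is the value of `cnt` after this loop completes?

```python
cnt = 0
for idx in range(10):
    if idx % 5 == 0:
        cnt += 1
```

Count numbers divisible by 5 in range(10)
`cnt` takes the values: 0 → 1 → 2

Answer: 2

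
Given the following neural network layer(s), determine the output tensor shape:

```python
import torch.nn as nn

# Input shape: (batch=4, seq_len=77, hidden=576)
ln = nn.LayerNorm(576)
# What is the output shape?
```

Input: (4, 77, 576) -> Output: (4, 77, 576)

Answer: (4, 77, 576)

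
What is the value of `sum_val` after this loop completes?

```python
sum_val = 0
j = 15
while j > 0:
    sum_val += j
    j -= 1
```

Sum 15 down to 1
`sum_val` takes the values: 0 → 15 → 29 → 42 → 54 → 65 → 75 → 84 → 92 → 99 → 105 → 110 → 114 → 117 → 119 → 120

Answer: 120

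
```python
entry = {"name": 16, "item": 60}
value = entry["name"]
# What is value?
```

Trace:
`entry = {"name": 16, "item": 60}` → entry = {'name': 16, 'item': 60}
`value = entry["name"]` → value = 16
So value = 16

Answer: 16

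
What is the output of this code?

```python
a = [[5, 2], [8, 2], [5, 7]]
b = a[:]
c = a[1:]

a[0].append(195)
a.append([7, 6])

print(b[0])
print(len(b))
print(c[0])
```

Key concept: slice with nested mutation.
Step by step:
`a = [[5, 2], [8, 2], [5, 7]]` → a = [[5, 2], [8, 2], [5, 7]]
`b = a[:]` → b = [[5, 2], [8, 2], [5, 7]]
`c = a[1:]` → c = [[8, 2], [5, 7]]
`a[0].append(195)` → a = [[5, 2, 195], [8, 2], [5, 7]]; b = [[5, 2, 195], [8, 2], [5, 7]]
`a.append([7, 6])` → a = [[5, 2, 195], [8, 2], [5, 7], [7, 6]]
`print(b[0])` → prints [5, 2, 195]
`print(len(b))` → prints 3
`print(c[0])` → prints [8, 2]

Answer:
[5, 2, 195]
3
[8, 2]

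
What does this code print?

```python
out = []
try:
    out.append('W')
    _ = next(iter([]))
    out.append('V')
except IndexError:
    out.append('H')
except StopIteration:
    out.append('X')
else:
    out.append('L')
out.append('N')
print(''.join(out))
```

Execution trace: 'W' (try body) → 'X' (except StopIteration) → 'N' (after the try/except). Output: WXN

Answer: WXN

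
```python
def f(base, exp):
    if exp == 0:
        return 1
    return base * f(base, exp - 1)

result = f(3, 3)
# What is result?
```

f(3, 3) = 3 * 3 * 3 = 27

Answer: 27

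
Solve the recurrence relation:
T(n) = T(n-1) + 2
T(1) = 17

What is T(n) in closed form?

Unrolling: T(n) = T(1) + 2·(n-1) = 17 + 2(n-1) = 2n + 15.

Answer: T(n) = 2n + 15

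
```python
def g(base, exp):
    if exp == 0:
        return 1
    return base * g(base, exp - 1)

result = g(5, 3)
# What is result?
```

g(5, 3) = 5 * 5 * 5 = 125

Answer: 125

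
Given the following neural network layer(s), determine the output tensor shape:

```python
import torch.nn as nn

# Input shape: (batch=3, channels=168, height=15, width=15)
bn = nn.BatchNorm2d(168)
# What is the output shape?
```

Input: (3, 168, 15, 15) -> Output: (3, 168, 15, 15)

Answer: (3, 168, 15, 15)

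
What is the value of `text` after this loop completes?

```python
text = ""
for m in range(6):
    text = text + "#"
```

Repeat '#' 6 times
`text` takes the values: "" → "#" → "##" → "###" → "####" → "#####" → "######"

Answer: "######"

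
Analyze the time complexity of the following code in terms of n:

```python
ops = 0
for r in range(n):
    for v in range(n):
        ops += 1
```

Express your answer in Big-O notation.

Each loop level contributes: n × n. Multiplying the contributions gives O(n^2).

Answer: O(n^2)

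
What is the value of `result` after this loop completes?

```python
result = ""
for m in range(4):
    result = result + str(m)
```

Concatenate digits 0 to 3
`result` takes the values: "" → "0" → "01" → "012" → "0123"

Answer: "0123"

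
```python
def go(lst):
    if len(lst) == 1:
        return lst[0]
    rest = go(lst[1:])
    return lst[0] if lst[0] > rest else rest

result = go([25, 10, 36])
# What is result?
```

Recursive max over [25, 10, 36] = 36

Answer: 36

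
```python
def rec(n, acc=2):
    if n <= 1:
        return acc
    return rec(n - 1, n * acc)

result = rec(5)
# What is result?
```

Accumulator trace (n, acc): (5, 2) -> (4, 10) -> (3, 40) -> (2, 120) -> (1, 240) -> return 240

Answer: 240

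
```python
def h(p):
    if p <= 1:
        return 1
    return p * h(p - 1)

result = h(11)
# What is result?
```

h(11) = 11 * 10 * 9 * 8 * 7 * 6 * 5 * 4 * 3 * 2 * 1 = 39916800

Answer: 39916800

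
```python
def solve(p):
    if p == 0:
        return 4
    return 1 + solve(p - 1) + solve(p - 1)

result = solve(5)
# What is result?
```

solve(p) = 1 + 2·solve(p-1), solve(0)=4. Closed form: (4+1)·2^5 - 1 = 159.

Answer: 159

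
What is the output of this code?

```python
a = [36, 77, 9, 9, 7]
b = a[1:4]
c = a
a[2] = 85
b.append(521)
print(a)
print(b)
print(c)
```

Key concept: slice vs alias.
Step by step:
`a = [36, 77, 9, 9, 7]` → a = [36, 77, 9, 9, 7]
`b = a[1:4]` → b = [77, 9, 9]
`c = a` → c = [36, 77, 9, 9, 7] (same object as a)
`a[2] = 85` → a = [36, 77, 85, 9, 7] (same object as c); c = [36, 77, 85, 9, 7] (same object as a)
`b.append(521)` → b = [77, 9, 9, 521]
`print(a)` → prints [36, 77, 85, 9, 7]
`print(b)` → prints [77, 9, 9, 521]
`print(c)` → prints [36, 77, 85, 9, 7]

Answer:
[36, 77, 85, 9, 7]
[77, 9, 9, 521]
[36, 77, 85, 9, 7]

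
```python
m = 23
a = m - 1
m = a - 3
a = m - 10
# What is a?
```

Trace:
`m = 23` → m = 23
`a = m - 1` → a = 22
`m = a - 3` → m = 19
`a = m - 10` → a = 9
So a = 9

Answer: 9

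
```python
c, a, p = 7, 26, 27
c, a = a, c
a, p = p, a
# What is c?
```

Trace:
`c, a, p = 7, 26, 27` → c = 7; a = 26; p = 27
`c, a = a, c` → c = 26; a = 7
`a, p = p, a` → a = 27; p = 7
So c = 26

Answer: 26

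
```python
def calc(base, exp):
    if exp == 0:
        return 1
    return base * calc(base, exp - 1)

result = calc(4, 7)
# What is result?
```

calc(4, 7) = 4 * 4 * 4 * 4 * 4 * 4 * 4 = 16384

Answer: 16384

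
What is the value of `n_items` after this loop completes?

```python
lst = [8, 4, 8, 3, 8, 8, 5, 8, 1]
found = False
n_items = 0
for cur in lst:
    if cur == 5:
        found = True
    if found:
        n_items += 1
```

Count elements after first 5 in [8, 4, 8, 3, 8, 8, 5, 8, 1]
`n_items` takes the values: 0 → 1 → 2 → 3

Answer: 3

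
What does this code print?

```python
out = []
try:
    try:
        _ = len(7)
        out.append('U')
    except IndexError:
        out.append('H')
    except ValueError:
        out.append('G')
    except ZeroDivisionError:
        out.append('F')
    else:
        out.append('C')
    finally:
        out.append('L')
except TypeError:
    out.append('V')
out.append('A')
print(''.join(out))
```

Execution trace: 'L' (finally) → 'V' (outer except TypeError) → 'A' (after the try/except). Output: LVA

Answer: LVA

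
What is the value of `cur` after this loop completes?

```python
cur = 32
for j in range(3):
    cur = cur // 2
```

Halve 3 times: 32 // 2^3 = 4
`cur` takes the values: 32 → 16 → 8 → 4

Answer: 4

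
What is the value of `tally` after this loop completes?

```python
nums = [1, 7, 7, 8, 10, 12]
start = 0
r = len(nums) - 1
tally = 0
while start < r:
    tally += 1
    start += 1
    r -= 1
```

Iterations until pointers meet (list length 6)
`tally` takes the values: 0 → 1 → 2 → 3

Answer: 3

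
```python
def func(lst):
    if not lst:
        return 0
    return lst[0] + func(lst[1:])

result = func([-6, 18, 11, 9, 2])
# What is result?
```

(-6) + 18 + 11 + 9 + 2 + 0 = 34

Answer: 34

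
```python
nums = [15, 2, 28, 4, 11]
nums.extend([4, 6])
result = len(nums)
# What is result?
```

Trace:
`nums = [15, 2, 28, 4, 11]` → nums = [15, 2, 28, 4, 11]
`nums.extend([4, 6])` → nums = [15, 2, 28, 4, 11, 4, 6]
`result = len(nums)` → result = 7
So result = 7

Answer: 7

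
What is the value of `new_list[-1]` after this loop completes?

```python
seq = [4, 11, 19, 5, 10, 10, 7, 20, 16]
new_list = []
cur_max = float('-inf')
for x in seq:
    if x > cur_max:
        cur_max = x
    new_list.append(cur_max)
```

Running max ends at 20
`new_list` takes the values: [] → [4] → [4, 11] → [4, 11, 19] → [4, 11, 19, 19] → [4, 11, 19, 19, 19] → [4, 11, 19, 19, 19, 19] → [4, 11, 19, 19, 19, 19, 19] → [4, 11, 19, 19, 19, 19, 19, 20] → [4, 11, 19, 19, 19, 19, 19, 20, 20]
So `new_list[-1]` = 20

Answer: 20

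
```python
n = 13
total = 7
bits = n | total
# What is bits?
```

Trace:
`n = 13` → n = 13
`total = 7` → total = 7
`bits = n | total` → bits = 15
So bits = 15

Answer: 15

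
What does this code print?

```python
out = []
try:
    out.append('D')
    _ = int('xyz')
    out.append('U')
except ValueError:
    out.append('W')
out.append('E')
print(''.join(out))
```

Execution trace: 'D' (try body) → 'W' (except ValueError) → 'E' (after the try/except). Output: DWE

Answer: DWE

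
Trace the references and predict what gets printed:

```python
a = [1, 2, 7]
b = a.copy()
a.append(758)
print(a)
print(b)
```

Key concept: list.copy() creates independent copy.
Step by step:
`a = [1, 2, 7]` → a = [1, 2, 7]
`b = a.copy()` → b = [1, 2, 7]
`a.append(758)` → a = [1, 2, 7, 758]
`print(a)` → prints [1, 2, 7, 758]
`print(b)` → prints [1, 2, 7]

Answer:
[1, 2, 7, 758]
[1, 2, 7]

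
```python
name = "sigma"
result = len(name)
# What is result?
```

Trace:
`name = "sigma"` → name = 'sigma'
`result = len(name)` → result = 5
So result = 5

Answer: 5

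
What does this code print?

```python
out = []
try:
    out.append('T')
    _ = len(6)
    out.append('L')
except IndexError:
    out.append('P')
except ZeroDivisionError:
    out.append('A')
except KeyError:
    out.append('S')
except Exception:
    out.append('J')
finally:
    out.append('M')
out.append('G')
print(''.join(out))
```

Execution trace: 'T' (try body) → 'J' (except Exception) → 'M' (finally) → 'G' (after the try/except). Output: TJMG

Answer: TJMG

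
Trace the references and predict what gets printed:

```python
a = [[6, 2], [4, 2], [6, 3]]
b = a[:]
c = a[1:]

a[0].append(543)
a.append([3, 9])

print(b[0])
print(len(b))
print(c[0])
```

Key concept: slice with nested mutation.
Step by step:
`a = [[6, 2], [4, 2], [6, 3]]` → a = [[6, 2], [4, 2], [6, 3]]
`b = a[:]` → b = [[6, 2], [4, 2], [6, 3]]
`c = a[1:]` → c = [[4, 2], [6, 3]]
`a[0].append(543)` → a = [[6, 2, 543], [4, 2], [6, 3]]; b = [[6, 2, 543], [4, 2], [6, 3]]
`a.append([3, 9])` → a = [[6, 2, 543], [4, 2], [6, 3], [3, 9]]
`print(b[0])` → prints [6, 2, 543]
`print(len(b))` → prints 3
`print(c[0])` → prints [4, 2]

Answer:
[6, 2, 543]
3
[4, 2]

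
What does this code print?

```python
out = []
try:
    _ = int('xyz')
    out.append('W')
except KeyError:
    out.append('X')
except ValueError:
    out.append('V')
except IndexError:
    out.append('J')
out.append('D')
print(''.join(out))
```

Execution trace: 'V' (except ValueError) → 'D' (after the try/except). Output: VD

Answer: VD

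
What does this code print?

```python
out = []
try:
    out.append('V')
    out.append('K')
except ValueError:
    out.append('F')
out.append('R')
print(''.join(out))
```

Execution trace: 'V' (try body) → 'K' (try body, no exception) → 'R' (after the try/except). Output: VKR

Answer: VKR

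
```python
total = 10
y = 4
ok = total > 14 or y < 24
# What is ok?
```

Trace:
`total = 10` → total = 10
`y = 4` → y = 4
`ok = total > 14 or y < 24` → ok = True
So ok = True

Answer: True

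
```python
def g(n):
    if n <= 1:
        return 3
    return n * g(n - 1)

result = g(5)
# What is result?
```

g(5) = 5 * 4 * 3 * 2 * 3 = 360

Answer: 360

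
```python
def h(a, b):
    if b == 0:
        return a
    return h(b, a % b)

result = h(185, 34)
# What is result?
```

h(185, 34) -> h(34, 15) -> h(15, 4) -> h(4, 3) -> h(3, 1) -> h(1, 0) -> 1

Answer: 1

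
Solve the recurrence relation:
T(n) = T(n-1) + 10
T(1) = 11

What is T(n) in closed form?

Unrolling: T(n) = T(1) + 10·(n-1) = 11 + 10(n-1) = 10n + 1.

Answer: T(n) = 10n + 1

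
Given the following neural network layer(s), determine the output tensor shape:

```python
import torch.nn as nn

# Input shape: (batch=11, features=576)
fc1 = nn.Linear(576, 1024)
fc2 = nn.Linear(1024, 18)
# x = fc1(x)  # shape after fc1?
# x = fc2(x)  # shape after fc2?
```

Input: (11, 576) -> after fc1: (11, 1024) -> Output: (11, 18)

Answer: (11, 18)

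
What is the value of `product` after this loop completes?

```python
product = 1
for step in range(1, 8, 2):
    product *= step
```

Product of 1, 3, 5, ... up to 7
`product` takes the values: 1 → 3 → 15 → 105

Answer: 105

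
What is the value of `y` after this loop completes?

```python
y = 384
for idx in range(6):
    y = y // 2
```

Halve 6 times: 384 // 2^6 = 6
`y` takes the values: 384 → 192 → 96 → 48 → 24 → 12 → 6

Answer: 6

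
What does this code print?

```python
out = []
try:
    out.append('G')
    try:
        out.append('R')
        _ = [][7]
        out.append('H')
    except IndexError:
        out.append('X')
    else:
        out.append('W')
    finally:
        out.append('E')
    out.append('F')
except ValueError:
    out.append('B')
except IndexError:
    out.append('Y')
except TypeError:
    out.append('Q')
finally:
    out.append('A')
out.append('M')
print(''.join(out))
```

Execution trace: 'G' (try body) → 'R' (inner try body) → 'X' (inner except IndexError) → 'E' (inner finally) → 'F' (try body, no exception) → 'A' (finally) → 'M' (after the try/except). Output: GRXEFAM

Answer: GRXEFAM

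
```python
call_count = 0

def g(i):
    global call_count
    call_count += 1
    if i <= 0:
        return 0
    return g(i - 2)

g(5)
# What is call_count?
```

Linear recursion stepping by 2: 4 calls from i=5 down to ≤0.

Answer: 4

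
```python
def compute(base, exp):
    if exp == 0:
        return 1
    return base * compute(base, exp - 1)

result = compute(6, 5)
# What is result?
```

compute(6, 5) = 6 * 6 * 6 * 6 * 6 = 7776

Answer: 7776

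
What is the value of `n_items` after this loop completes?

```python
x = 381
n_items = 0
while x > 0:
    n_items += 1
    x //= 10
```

Count digits by repeated division by 10
`n_items` takes the values: 0 → 1 → 2 → 3

Answer: 3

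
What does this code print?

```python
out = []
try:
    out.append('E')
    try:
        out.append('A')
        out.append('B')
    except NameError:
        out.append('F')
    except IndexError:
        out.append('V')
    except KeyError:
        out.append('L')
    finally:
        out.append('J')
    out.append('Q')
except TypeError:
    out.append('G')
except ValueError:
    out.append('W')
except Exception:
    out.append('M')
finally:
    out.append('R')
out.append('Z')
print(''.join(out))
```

Execution trace: 'E' (try body) → 'A' (inner try body) → 'B' (inner try body, no exception) → 'J' (inner finally) → 'Q' (try body, no exception) → 'R' (finally) → 'Z' (after the try/except). Output: EABJQRZ

Answer: EABJQRZ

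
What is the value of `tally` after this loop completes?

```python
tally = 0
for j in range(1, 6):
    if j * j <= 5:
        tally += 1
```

Count numbers where j² ≤ 5
`tally` takes the values: 0 → 1 → 2

Answer: 2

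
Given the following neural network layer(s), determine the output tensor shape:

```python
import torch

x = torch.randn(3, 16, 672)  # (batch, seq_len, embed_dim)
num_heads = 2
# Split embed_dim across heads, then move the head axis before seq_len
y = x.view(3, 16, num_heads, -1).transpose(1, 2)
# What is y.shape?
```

Input: (3, 16, 672) -> head_dim = 672 // 2 = 336; after view: (3, 16, 2, 336) -> after transpose(1, 2): (3, 2, 16, 336) -> Output: (3, 2, 16, 336)

Answer: (3, 2, 16, 336)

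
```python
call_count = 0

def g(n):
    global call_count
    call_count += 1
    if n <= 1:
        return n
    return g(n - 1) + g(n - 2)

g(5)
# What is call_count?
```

Calls(n) = 1 + Calls(n-1) + Calls(n-2); Calls(0)=Calls(1)=1. For n=5 this gives 15.

Answer: 15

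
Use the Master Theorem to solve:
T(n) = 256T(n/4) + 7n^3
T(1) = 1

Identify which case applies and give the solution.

a=256, b=4, f(n)=7n^3. log_4(256) = 4. Since c=3 < 4, Case 1 applies: T(n) = Θ(n^log_b(a)) = O(n^4).

Answer: O(n^4) - Case 1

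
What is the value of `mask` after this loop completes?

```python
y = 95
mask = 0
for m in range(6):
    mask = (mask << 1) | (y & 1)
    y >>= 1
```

Reverse lowest 6 bits of 95
`mask` takes the values: 0 → 1 → 3 → 7 → 15 → 31 → 62

Answer: 62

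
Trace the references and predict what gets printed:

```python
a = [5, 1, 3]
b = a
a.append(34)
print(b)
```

Key concept: basic list aliasing.
Step by step:
`a = [5, 1, 3]` → a = [5, 1, 3]
`b = a` → b = [5, 1, 3] (same object as a)
`a.append(34)` → a = [5, 1, 3, 34] (same object as b); b = [5, 1, 3, 34] (same object as a)
`print(b)` → prints [5, 1, 3, 34]

Answer: [5, 1, 3, 34]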